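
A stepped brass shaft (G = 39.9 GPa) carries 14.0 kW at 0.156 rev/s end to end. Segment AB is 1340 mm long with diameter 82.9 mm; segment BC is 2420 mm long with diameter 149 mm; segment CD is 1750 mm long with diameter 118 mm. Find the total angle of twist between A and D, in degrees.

8.84°

ω = 2π·0.156 = 0.9802 rad/s, so T = P/ω = 14.0×10³ / 0.9802 = 14280 N·m.
J_AB = π(0.0829)⁴/32 = 4.64×10^-6 m⁴; J_BC = π(0.149)⁴/32 = 4.84×10^-5 m⁴; J_CD = π(0.118)⁴/32 = 1.90×10^-5 m⁴.
θ = (T/G)·Σ L_i/J_i = (14280/39.9×10⁹)·(1.34/4.64×10^-6 + 2.42/4.84×10^-5 + 1.75/1.90×10^-5) = 0.1543 rad.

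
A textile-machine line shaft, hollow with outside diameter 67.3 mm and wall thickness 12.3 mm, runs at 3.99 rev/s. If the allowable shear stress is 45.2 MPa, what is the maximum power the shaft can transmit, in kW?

J = π(d_o⁴ − d_i⁴)/32 = π(0.0673⁴ − 0.0427⁴)/32 = 1.688×10^-6 m⁴.
T_max = τ_allow·J/r = 4.52×10^7 × 1.688×10^-6 / 0.0336 = 2267 N·m.
ω = 2π·3.99 = 25.07 rad/s, so P_max = T_max·ω = 5.683×10^4 W.

56.8 kW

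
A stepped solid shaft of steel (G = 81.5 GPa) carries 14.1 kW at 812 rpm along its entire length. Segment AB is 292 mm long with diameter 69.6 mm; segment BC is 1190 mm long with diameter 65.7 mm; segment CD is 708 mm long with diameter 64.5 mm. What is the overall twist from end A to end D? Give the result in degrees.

ω = 2π·812/60 = 85.03 rad/s, so T = P/ω = 14.1×10³ / 85.03 = 165.8 N·m.
J_AB = π(0.0696)⁴/32 = 2.30×10^-6 m⁴; J_BC = π(0.0657)⁴/32 = 1.83×10^-6 m⁴; J_CD = π(0.0645)⁴/32 = 1.70×10^-6 m⁴.
θ = (T/G)·Σ L_i/J_i = (165.8/81.5×10⁹)·(0.292/2.30×10^-6 + 1.19/1.83×10^-6 + 0.708/1.70×10^-6) = 2.429×10^-3 rad.

0.139°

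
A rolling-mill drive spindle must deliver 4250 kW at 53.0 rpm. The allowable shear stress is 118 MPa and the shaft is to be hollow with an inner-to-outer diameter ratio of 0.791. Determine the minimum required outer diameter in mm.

ω = 2π·53.0/60 = 5.550 rad/s, so T = P/ω = 4250×10³ / 5.550 = 765700 N·m.
For a hollow shaft with d_i/d_o = 0.791: τ_max = 16T/(π d_o³ (1−k⁴)), so d_o = [16T/(π τ_allow (1−k⁴))]^(1/3) = [16·765700/(π·1.18×10^8·0.6085)]^(1/3) = 0.3787 m.

379 mm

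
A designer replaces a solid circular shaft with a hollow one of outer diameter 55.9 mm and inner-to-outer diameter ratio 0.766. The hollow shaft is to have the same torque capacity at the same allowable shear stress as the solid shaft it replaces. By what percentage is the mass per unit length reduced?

Equal τ_max and T ⇒ the solid shaft needs d_s³ = d_o³(1−k⁴), so d_s = 55.9·(1−0.766⁴)^(1/3) = 48.56 mm.
Area ratio A_h/A_s = d_o²(1−k²)/d_s² = (1−k²)/(1−k⁴)^(2/3) = 0.5475.
Mass saving = 1 − 0.5475 = 45.2 %.

45.2 %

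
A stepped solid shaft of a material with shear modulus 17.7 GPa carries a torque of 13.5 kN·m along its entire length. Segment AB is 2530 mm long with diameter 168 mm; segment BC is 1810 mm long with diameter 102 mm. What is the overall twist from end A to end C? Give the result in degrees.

J_AB = π(0.168)⁴/32 = 7.82×10^-5 m⁴; J_BC = π(0.102)⁴/32 = 1.06×10^-5 m⁴.
θ = (T/G)·Σ L_i/J_i = (13500/17.7×10⁹)·(2.53/7.82×10^-5 + 1.81/1.06×10^-5) = 0.1546 rad.

8.86°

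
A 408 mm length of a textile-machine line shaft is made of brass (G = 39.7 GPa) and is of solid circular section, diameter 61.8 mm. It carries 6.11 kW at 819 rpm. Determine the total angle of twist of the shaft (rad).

5.11e-4 rad

ω = 2π·819/60 = 85.77 rad/s, so T = P/ω = 6.11×10³ / 85.77 = 71.24 N·m.
J = πd⁴/32 = π(0.0618)⁴/32 = 1.432×10^-6 m⁴.
θ = T·L/(G·J) = 71.24 × 0.408 / (39.7×10⁹ × 1.432×10^-6) = 5.113×10^-4 rad.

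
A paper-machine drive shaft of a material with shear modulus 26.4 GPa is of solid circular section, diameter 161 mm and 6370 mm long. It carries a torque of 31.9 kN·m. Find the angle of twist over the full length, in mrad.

J = πd⁴/32 = π(0.161)⁴/32 = 6.596×10^-5 m⁴.
θ = T·L/(G·J) = 31900 × 6.37 / (26.4×10⁹ × 6.596×10^-5) = 0.1167 rad.

117 mrad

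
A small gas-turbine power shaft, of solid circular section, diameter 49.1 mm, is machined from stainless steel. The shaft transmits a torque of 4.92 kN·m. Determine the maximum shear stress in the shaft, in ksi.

J = πd⁴/32 = π(0.0491)⁴/32 = 5.706×10^-7 m⁴.
τ_max = T·r/J = 4920 × 0.0246 / 5.706×10^-7 = 2.117×10^8 Pa.

30.7 ksi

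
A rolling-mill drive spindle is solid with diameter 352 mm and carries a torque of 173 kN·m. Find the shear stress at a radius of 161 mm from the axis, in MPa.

18.5 MPa

J = πd⁴/32 = π(0.352)⁴/32 = 1.507×10^-3 m⁴.
Shear stress varies linearly with radius: τ = T·r/J = 173000 × 0.161 / 1.507×10^-3 = 1.848×10^7 Pa.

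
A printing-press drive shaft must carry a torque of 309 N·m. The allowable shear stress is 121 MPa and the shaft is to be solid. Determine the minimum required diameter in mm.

For a solid shaft τ_max = 16T/(πd³), so d = (16T/(π τ_allow))^(1/3) = (16·309.0/(π·1.21×10^8))^(1/3) = 0.02352 m.

23.5 mm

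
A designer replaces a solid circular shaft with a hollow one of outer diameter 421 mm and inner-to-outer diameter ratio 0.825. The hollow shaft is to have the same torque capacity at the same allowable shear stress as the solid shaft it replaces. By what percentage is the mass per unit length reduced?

51.6 %

Equal τ_max and T ⇒ the solid shaft needs d_s³ = d_o³(1−k⁴), so d_s = 421·(1−0.825⁴)^(1/3) = 342.1 mm.
Area ratio A_h/A_s = d_o²(1−k²)/d_s² = (1−k²)/(1−k⁴)^(2/3) = 0.4836.
Mass saving = 1 − 0.4836 = 51.6 %.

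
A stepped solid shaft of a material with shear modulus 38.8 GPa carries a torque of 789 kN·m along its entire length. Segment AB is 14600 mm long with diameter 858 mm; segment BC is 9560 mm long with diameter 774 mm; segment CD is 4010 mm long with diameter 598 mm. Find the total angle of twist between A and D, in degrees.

1.01°

J_AB = π(0.858)⁴/32 = 0.0532 m⁴; J_BC = π(0.774)⁴/32 = 0.0352 m⁴; J_CD = π(0.598)⁴/32 = 0.0126 m⁴.
θ = (T/G)·Σ L_i/J_i = (789000/38.8×10⁹)·(14.6/0.0532 + 9.56/0.0352 + 4.01/0.0126) = 0.01759 rad.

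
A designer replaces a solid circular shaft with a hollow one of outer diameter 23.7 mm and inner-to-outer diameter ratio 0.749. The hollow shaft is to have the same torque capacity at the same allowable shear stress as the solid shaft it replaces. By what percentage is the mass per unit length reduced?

43.5 %

Equal τ_max and T ⇒ the solid shaft needs d_s³ = d_o³(1−k⁴), so d_s = 23.7·(1−0.749⁴)^(1/3) = 20.89 mm.
Area ratio A_h/A_s = d_o²(1−k²)/d_s² = (1−k²)/(1−k⁴)^(2/3) = 0.5648.
Mass saving = 1 − 0.5648 = 43.5 %.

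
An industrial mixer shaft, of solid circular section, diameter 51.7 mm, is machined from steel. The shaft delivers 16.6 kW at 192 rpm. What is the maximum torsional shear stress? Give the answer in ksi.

ω = 2π·192/60 = 20.11 rad/s, so T = P/ω = 16.6×10³ / 20.11 = 825.6 N·m.
J = πd⁴/32 = π(0.0517)⁴/32 = 7.014×10^-7 m⁴.
τ_max = T·r/J = 825.6 × 0.0259 / 7.014×10^-7 = 3.043×10^7 Pa.

4.41 ksi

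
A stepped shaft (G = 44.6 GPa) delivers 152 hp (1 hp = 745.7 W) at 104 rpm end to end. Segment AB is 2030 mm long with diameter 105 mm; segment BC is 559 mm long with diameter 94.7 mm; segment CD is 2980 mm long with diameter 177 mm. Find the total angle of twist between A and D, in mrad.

63.4 mrad

ω = 2π·104/60 = 10.89 rad/s, so T = P/ω = 152×745.7 / 10.89 = 10410 N·m.
J_AB = π(0.105)⁴/32 = 1.19×10^-5 m⁴; J_BC = π(0.0947)⁴/32 = 7.90×10^-6 m⁴; J_CD = π(0.177)⁴/32 = 9.64×10^-5 m⁴.
θ = (T/G)·Σ L_i/J_i = (10410/44.6×10⁹)·(2.03/1.19×10^-5 + 0.559/7.90×10^-6 + 2.98/9.64×10^-5) = 0.06343 rad.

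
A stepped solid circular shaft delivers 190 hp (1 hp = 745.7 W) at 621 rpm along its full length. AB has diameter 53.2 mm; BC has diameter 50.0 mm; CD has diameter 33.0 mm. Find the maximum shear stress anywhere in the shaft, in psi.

44800 psi

ω = 2π·621/60 = 65.03 rad/s, so T = P/ω = 190×745.7 / 65.03 = 2179 N·m.
Under the same torque, τ_max = 16T/(πd³) is largest where d is smallest — segment CD (d = 33.0 mm).
τ_max = 16·2179/(π·(0.0330)³) = 3.088×10^8 Pa.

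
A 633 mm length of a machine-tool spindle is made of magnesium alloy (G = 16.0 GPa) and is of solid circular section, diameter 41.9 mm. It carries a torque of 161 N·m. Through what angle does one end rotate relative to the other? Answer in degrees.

1.21°

J = πd⁴/32 = π(0.0419)⁴/32 = 3.026×10^-7 m⁴.
θ = T·L/(G·J) = 161.0 × 0.633 / (16.0×10⁹ × 3.026×10^-7) = 0.02105 rad.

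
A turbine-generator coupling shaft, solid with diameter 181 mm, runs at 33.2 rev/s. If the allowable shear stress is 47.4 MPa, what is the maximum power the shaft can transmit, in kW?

11500 kW

J = πd⁴/32 = π(0.181)⁴/32 = 1.054×10^-4 m⁴.
T_max = τ_allow·J/r = 4.74×10^7 × 1.054×10^-4 / 0.0905 = 55190 N·m.
ω = 2π·33.2 = 208.6 rad/s, so P_max = T_max·ω = 1.151×10^7 W.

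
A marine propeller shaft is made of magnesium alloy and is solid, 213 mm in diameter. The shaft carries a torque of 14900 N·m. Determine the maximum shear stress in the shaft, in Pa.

J = πd⁴/32 = π(0.213)⁴/32 = 2.021×10^-4 m⁴.
τ_max = T·r/J = 14900 × 0.106 / 2.021×10^-4 = 7.853×10^6 Pa.

7.85e6 Pa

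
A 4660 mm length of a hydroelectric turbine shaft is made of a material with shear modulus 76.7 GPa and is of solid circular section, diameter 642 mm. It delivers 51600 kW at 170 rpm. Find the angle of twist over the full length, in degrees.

0.605°

ω = 2π·170/60 = 17.80 rad/s, so T = P/ω = 51600×10³ / 17.80 = 2.898e6 N·m.
J = πd⁴/32 = π(0.642)⁴/32 = 0.01668 m⁴.
θ = T·L/(G·J) = 2.898e6 × 4.66 / (76.7×10⁹ × 0.01668) = 0.01056 rad.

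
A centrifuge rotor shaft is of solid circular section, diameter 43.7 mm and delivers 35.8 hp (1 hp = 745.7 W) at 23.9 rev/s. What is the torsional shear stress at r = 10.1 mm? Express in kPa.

5010 kPa

ω = 2π·23.9 = 150.2 rad/s, so T = P/ω = 35.8×745.7 / 150.2 = 177.8 N·m.
J = πd⁴/32 = π(0.0437)⁴/32 = 3.580×10^-7 m⁴.
Shear stress varies linearly with radius: τ = T·r/J = 177.8 × 0.0101 / 3.580×10^-7 = 5.015×10^6 Pa.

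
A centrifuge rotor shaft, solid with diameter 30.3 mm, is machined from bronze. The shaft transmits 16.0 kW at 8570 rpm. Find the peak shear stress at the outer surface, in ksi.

0.473 ksi

ω = 2π·8570/60 = 897.4 rad/s, so T = P/ω = 16.0×10³ / 897.4 = 17.83 N·m.
J = πd⁴/32 = π(0.0303)⁴/32 = 8.275×10^-8 m⁴.
τ_max = T·r/J = 17.83 × 0.0152 / 8.275×10^-8 = 3.264×10^6 Pa.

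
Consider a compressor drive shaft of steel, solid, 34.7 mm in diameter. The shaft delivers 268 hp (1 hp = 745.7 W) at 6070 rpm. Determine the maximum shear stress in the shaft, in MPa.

ω = 2π·6070/60 = 635.6 rad/s, so T = P/ω = 268×745.7 / 635.6 = 314.4 N·m.
J = πd⁴/32 = π(0.0347)⁴/32 = 1.423×10^-7 m⁴.
τ_max = T·r/J = 314.4 × 0.0174 / 1.423×10^-7 = 3.832×10^7 Pa.

38.3 MPa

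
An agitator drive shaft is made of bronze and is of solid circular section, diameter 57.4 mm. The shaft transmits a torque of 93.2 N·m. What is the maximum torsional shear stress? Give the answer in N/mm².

J = πd⁴/32 = π(0.0574)⁴/32 = 1.066×10^-6 m⁴.
τ_max = T·r/J = 93.20 × 0.0287 / 1.066×10^-6 = 2.510×10^6 Pa.

2.51 N/mm²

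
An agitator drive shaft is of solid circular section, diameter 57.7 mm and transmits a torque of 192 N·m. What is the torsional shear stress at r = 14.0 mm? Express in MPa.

J = πd⁴/32 = π(0.0577)⁴/32 = 1.088×10^-6 m⁴.
Shear stress varies linearly with radius: τ = T·r/J = 192.0 × 0.0140 / 1.088×10^-6 = 2.470×10^6 Pa.

2.47 MPa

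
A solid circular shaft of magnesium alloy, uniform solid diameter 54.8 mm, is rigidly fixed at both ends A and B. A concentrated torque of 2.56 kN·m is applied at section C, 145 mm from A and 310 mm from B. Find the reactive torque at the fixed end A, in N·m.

1740 N·m

With uniform GJ and both ends fixed, compatibility θ_AC = θ_CB gives T_A·a = T_B·b, together with T_A + T_B = T₀.
T_A = T₀·b/(a+b) = 2560·310/455.0 = 1744 N·m; T_B = 815.8 N·m.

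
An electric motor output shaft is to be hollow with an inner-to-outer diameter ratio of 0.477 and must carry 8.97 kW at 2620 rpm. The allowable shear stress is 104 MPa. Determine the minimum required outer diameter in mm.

11.9 mm

ω = 2π·2620/60 = 274.4 rad/s, so T = P/ω = 8.97×10³ / 274.4 = 32.69 N·m.
For a hollow shaft with d_i/d_o = 0.477: τ_max = 16T/(π d_o³ (1−k⁴)), so d_o = [16T/(π τ_allow (1−k⁴))]^(1/3) = [16·32.69/(π·1.04×10^8·0.9482)]^(1/3) = 0.01191 m.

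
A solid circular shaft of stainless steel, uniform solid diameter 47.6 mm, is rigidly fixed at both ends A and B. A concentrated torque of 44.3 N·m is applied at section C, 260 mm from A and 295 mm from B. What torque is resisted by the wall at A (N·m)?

With uniform GJ and both ends fixed, compatibility θ_AC = θ_CB gives T_A·a = T_B·b, together with T_A + T_B = T₀.
T_A = T₀·b/(a+b) = 44.30·295/555.0 = 23.55 N·m; T_B = 20.75 N·m.

23.5 N·m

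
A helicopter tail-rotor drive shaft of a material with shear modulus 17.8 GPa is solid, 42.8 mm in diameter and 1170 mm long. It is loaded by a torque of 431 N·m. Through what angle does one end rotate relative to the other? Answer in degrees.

J = πd⁴/32 = π(0.0428)⁴/32 = 3.294×10^-7 m⁴.
θ = T·L/(G·J) = 431.0 × 1.17 / (17.8×10⁹ × 3.294×10^-7) = 0.08599 rad.

4.93°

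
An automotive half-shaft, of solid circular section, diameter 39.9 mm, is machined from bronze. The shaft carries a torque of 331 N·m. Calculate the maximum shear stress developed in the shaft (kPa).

26500 kPa

J = πd⁴/32 = π(0.0399)⁴/32 = 2.488×10^-7 m⁴.
τ_max = T·r/J = 331.0 × 0.0199 / 2.488×10^-7 = 2.654×10^7 Pa.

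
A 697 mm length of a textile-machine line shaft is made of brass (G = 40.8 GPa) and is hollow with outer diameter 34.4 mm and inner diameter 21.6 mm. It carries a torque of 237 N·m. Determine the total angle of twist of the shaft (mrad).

34.9 mrad

J = π(d_o⁴ − d_i⁴)/32 = π(0.0344⁴ − 0.0216⁴)/32 = 1.161×10^-7 m⁴.
θ = T·L/(G·J) = 237.0 × 0.697 / (40.8×10⁹ × 1.161×10^-7) = 0.03487 rad.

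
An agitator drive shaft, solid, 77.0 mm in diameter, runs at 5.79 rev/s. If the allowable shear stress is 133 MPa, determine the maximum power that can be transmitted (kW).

434 kW

J = πd⁴/32 = π(0.0770)⁴/32 = 3.451×10^-6 m⁴.
T_max = τ_allow·J/r = 1.33×10^8 × 3.451×10^-6 / 0.0385 = 11920 N·m.
ω = 2π·5.79 = 36.38 rad/s, so P_max = T_max·ω = 4.337×10^5 W.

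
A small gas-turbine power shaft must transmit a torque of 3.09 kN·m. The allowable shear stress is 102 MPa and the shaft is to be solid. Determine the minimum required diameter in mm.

53.6 mm

For a solid shaft τ_max = 16T/(πd³), so d = (16T/(π τ_allow))^(1/3) = (16·3090/(π·1.02×10^8))^(1/3) = 0.05363 m.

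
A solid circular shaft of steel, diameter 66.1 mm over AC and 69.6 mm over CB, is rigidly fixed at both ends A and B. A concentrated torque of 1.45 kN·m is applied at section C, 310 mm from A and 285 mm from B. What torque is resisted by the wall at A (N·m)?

Compatibility: T_A·a/J_AC = T_B·b/J_CB with T_A + T_B = T₀.
J_AC = 1.87×10^-6 m⁴, J_CB = 2.30×10^-6 m⁴, so T_A = T₀·(J_AC/a)/((J_AC/a)+(J_CB/b)) = 620.4 N·m, T_B = 829.6 N·m.

620 N·m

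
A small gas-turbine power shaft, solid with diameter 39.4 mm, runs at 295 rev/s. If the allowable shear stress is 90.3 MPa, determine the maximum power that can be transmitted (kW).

J = πd⁴/32 = π(0.0394)⁴/32 = 2.366×10^-7 m⁴.
T_max = τ_allow·J/r = 9.03×10^7 × 2.366×10^-7 / 0.0197 = 1084 N·m.
ω = 2π·295 = 1854 rad/s, so P_max = T_max·ω = 2.010×10^6 W.

2010 kW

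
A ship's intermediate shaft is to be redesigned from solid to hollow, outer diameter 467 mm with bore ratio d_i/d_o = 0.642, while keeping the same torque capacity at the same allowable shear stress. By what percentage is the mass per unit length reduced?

Equal τ_max and T ⇒ the solid shaft needs d_s³ = d_o³(1−k⁴), so d_s = 467·(1−0.642⁴)^(1/3) = 438.9 mm.
Area ratio A_h/A_s = d_o²(1−k²)/d_s² = (1−k²)/(1−k⁴)^(2/3) = 0.6655.
Mass saving = 1 − 0.6655 = 33.4 %.

33.4 %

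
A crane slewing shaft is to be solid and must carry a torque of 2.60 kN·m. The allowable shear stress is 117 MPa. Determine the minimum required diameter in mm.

For a solid shaft τ_max = 16T/(πd³), so d = (16T/(π τ_allow))^(1/3) = (16·2600/(π·1.17×10^8))^(1/3) = 0.04837 m.

48.4 mm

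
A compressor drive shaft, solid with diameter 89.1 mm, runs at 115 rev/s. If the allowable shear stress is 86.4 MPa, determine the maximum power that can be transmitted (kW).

J = πd⁴/32 = π(0.0891)⁴/32 = 6.187×10^-6 m⁴.
T_max = τ_allow·J/r = 8.64×10^7 × 6.187×10^-6 / 0.0445 = 12000 N·m.
ω = 2π·115 = 722.6 rad/s, so P_max = T_max·ω = 8.671×10^6 W.

8670 kW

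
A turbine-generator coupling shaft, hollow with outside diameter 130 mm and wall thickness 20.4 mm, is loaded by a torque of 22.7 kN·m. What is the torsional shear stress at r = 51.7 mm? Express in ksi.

7.80 ksi

J = π(d_o⁴ − d_i⁴)/32 = π(0.130⁴ − 0.0892⁴)/32 = 2.182×10^-5 m⁴.
Shear stress varies linearly with radius: τ = T·r/J = 22700 × 0.0517 / 2.182×10^-5 = 5.377×10^7 Pa.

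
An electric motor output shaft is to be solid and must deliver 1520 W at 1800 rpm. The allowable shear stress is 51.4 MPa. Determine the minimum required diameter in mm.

ω = 2π·1800/60 = 188.5 rad/s, so T = P/ω = 1520 / 188.5 = 8.064 N·m.
For a solid shaft τ_max = 16T/(πd³), so d = (16T/(π τ_allow))^(1/3) = (16·8.064/(π·5.14×10^7))^(1/3) = 0.009279 m.

9.28 mm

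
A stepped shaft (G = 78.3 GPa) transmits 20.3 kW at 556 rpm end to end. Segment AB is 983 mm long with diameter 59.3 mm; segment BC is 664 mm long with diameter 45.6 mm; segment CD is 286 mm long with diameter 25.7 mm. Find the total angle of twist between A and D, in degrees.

ω = 2π·556/60 = 58.22 rad/s, so T = P/ω = 20.3×10³ / 58.22 = 348.7 N·m.
J_AB = π(0.0593)⁴/32 = 1.21×10^-6 m⁴; J_BC = π(0.0456)⁴/32 = 4.24×10^-7 m⁴; J_CD = π(0.0257)⁴/32 = 4.28×10^-8 m⁴.
θ = (T/G)·Σ L_i/J_i = (348.7/78.3×10⁹)·(0.983/1.21×10^-6 + 0.664/4.24×10^-7 + 0.286/4.28×10^-8) = 0.04031 rad.

2.31°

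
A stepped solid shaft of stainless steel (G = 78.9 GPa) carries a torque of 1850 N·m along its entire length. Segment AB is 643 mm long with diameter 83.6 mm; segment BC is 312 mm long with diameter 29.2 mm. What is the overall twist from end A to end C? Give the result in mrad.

J_AB = π(0.0836)⁴/32 = 4.80×10^-6 m⁴; J_BC = π(0.0292)⁴/32 = 7.14×10^-8 m⁴.
θ = (T/G)·Σ L_i/J_i = (1850/78.9×10⁹)·(0.643/4.80×10^-6 + 0.312/7.14×10^-8) = 0.1056 rad.

106 mrad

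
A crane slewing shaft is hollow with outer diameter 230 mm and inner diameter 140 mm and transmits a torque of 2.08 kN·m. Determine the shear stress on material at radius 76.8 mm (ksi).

J = π(d_o⁴ − d_i⁴)/32 = π(0.230⁴ − 0.140⁴)/32 = 2.370×10^-4 m⁴.
Shear stress varies linearly with radius: τ = T·r/J = 2080 × 0.0768 / 2.370×10^-4 = 6.740×10^5 Pa.

0.0978 ksi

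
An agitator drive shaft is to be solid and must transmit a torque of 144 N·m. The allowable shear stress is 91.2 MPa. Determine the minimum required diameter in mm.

20.0 mm

For a solid shaft τ_max = 16T/(πd³), so d = (16T/(π τ_allow))^(1/3) = (16·144.0/(π·9.12×10^7))^(1/3) = 0.02003 m.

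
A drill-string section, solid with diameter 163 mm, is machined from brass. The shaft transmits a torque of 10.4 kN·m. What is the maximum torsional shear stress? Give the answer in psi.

J = πd⁴/32 = π(0.163)⁴/32 = 6.930×10^-5 m⁴.
τ_max = T·r/J = 10400 × 0.0815 / 6.930×10^-5 = 1.223×10^7 Pa.

1770 psi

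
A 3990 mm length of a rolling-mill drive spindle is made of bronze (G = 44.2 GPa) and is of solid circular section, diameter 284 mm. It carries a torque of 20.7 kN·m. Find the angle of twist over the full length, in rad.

J = πd⁴/32 = π(0.284)⁴/32 = 6.387×10^-4 m⁴.
θ = T·L/(G·J) = 20700 × 3.99 / (44.2×10⁹ × 6.387×10^-4) = 2.926×10^-3 rad.

0.00293 rad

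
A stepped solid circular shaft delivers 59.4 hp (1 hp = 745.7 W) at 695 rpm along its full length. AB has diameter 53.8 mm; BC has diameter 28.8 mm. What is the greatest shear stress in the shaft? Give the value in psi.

ω = 2π·695/60 = 72.78 rad/s, so T = P/ω = 59.4×745.7 / 72.78 = 608.6 N·m.
Under the same torque, τ_max = 16T/(πd³) is largest where d is smallest — segment BC (d = 28.8 mm).
τ_max = 16·608.6/(π·(0.0288)³) = 1.298×10^8 Pa.

18800 psi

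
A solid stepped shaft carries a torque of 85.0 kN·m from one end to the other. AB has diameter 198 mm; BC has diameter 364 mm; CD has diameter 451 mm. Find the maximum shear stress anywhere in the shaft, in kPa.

Under the same torque, τ_max = 16T/(πd³) is largest where d is smallest — segment AB (d = 198 mm).
τ_max = 16·85000/(π·(0.198)³) = 5.577×10^7 Pa.

55800 kPa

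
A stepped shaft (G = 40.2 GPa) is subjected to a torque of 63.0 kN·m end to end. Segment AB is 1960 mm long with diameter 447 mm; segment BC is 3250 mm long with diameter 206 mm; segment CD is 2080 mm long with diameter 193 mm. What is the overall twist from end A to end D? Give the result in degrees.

3.07°

J_AB = π(0.447)⁴/32 = 3.92×10^-3 m⁴; J_BC = π(0.206)⁴/32 = 1.77×10^-4 m⁴; J_CD = π(0.193)⁴/32 = 1.36×10^-4 m⁴.
θ = (T/G)·Σ L_i/J_i = (63000/40.2×10⁹)·(1.96/3.92×10^-3 + 3.25/1.77×10^-4 + 2.08/1.36×10^-4) = 0.05352 rad.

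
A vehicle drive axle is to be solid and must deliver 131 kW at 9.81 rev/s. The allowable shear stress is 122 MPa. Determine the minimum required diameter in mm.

ω = 2π·9.81 = 61.64 rad/s, so T = P/ω = 131×10³ / 61.64 = 2125 N·m.
For a solid shaft τ_max = 16T/(πd³), so d = (16T/(π τ_allow))^(1/3) = (16·2125/(π·1.22×10^8))^(1/3) = 0.04460 m.

44.6 mm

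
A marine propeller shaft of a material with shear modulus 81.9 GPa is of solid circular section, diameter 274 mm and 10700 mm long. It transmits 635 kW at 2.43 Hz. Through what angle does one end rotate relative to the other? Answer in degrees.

0.563°

ω = 2π·2.43 = 15.27 rad/s, so T = P/ω = 635×10³ / 15.27 = 41590 N·m.
J = πd⁴/32 = π(0.274)⁴/32 = 5.534×10^-4 m⁴.
θ = T·L/(G·J) = 41590 × 10.7 / (81.9×10⁹ × 5.534×10^-4) = 9.819×10^-3 rad.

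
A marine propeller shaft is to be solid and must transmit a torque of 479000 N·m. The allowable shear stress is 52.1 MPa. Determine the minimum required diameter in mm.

360 mm

For a solid shaft τ_max = 16T/(πd³), so d = (16T/(π τ_allow))^(1/3) = (16·479000/(π·5.21×10^7))^(1/3) = 0.3604 m.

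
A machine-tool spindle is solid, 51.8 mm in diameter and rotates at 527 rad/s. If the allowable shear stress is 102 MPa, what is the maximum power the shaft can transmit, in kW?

J = πd⁴/32 = π(0.0518)⁴/32 = 7.068×10^-7 m⁴.
T_max = τ_allow·J/r = 1.02×10^8 × 7.068×10^-7 / 0.0259 = 2784 N·m.
ω = 527 rad/s, so P_max = T_max·ω = 1.467×10^6 W.

1470 kW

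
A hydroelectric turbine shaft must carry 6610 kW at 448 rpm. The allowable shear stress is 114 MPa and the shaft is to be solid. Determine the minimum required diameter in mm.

ω = 2π·448/60 = 46.91 rad/s, so T = P/ω = 6610×10³ / 46.91 = 140900 N·m.
For a solid shaft τ_max = 16T/(πd³), so d = (16T/(π τ_allow))^(1/3) = (16·140900/(π·1.14×10^8))^(1/3) = 0.1846 m.

185 mm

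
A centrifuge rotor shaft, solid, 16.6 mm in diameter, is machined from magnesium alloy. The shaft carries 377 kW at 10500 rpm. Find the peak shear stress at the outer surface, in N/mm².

ω = 2π·10500/60 = 1100 rad/s, so T = P/ω = 377×10³ / 1100 = 342.9 N·m.
J = πd⁴/32 = π(0.0166)⁴/32 = 7.455×10^-9 m⁴.
τ_max = T·r/J = 342.9 × 0.00830 / 7.455×10^-9 = 3.817×10^8 Pa.

382 N/mm²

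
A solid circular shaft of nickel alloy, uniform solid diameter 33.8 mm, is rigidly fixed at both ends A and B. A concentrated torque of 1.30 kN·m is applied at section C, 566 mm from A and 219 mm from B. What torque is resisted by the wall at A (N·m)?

With uniform GJ and both ends fixed, compatibility θ_AC = θ_CB gives T_A·a = T_B·b, together with T_A + T_B = T₀.
T_A = T₀·b/(a+b) = 1300·219/785.0 = 362.7 N·m; T_B = 937.3 N·m.

363 N·m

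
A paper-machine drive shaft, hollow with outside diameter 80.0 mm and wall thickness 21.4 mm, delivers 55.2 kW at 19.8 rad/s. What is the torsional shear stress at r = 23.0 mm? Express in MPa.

16.7 MPa

ω = 19.8 rad/s, so T = P/ω = 55.2×10³ / 19.80 = 2788 N·m.
J = π(d_o⁴ − d_i⁴)/32 = π(0.0800⁴ − 0.0372⁴)/32 = 3.833×10^-6 m⁴.
Shear stress varies linearly with radius: τ = T·r/J = 2788 × 0.0230 / 3.833×10^-6 = 1.673×10^7 Pa.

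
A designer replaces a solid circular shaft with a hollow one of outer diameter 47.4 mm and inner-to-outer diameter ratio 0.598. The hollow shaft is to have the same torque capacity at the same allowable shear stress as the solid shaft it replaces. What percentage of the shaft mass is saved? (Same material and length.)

Equal τ_max and T ⇒ the solid shaft needs d_s³ = d_o³(1−k⁴), so d_s = 47.4·(1−0.598⁴)^(1/3) = 45.29 mm.
Area ratio A_h/A_s = d_o²(1−k²)/d_s² = (1−k²)/(1−k⁴)^(2/3) = 0.7038.
Mass saving = 1 − 0.7038 = 29.6 %.

29.6 %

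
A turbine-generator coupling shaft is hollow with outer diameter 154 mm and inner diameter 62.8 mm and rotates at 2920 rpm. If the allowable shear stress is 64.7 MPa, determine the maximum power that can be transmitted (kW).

13800 kW

J = π(d_o⁴ − d_i⁴)/32 = π(0.154⁴ − 0.0628⁴)/32 = 5.369×10^-5 m⁴.
T_max = τ_allow·J/r = 6.47×10^7 × 5.369×10^-5 / 0.0770 = 45110 N·m.
ω = 2π·2920/60 = 305.8 rad/s, so P_max = T_max·ω = 1.380×10^7 W.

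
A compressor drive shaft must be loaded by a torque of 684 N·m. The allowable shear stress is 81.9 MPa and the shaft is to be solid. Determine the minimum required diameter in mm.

34.9 mm

For a solid shaft τ_max = 16T/(πd³), so d = (16T/(π τ_allow))^(1/3) = (16·684.0/(π·8.19×10^7))^(1/3) = 0.03491 m.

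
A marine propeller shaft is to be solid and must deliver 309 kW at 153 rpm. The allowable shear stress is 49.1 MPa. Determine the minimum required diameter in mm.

126 mm

ω = 2π·153/60 = 16.02 rad/s, so T = P/ω = 309×10³ / 16.02 = 19290 N·m.
For a solid shaft τ_max = 16T/(πd³), so d = (16T/(π τ_allow))^(1/3) = (16·19290/(π·4.91×10^7))^(1/3) = 0.1260 m.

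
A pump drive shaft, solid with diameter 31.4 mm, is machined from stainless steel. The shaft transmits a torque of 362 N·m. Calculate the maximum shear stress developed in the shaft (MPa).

J = πd⁴/32 = π(0.0314)⁴/32 = 9.544×10^-8 m⁴.
τ_max = T·r/J = 362.0 × 0.0157 / 9.544×10^-8 = 5.955×10^7 Pa.

59.6 MPa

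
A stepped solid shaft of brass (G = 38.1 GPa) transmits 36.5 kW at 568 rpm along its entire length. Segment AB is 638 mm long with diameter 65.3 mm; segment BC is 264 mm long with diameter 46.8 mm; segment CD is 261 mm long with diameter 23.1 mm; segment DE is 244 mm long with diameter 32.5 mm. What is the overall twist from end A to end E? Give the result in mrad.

201 mrad

ω = 2π·568/60 = 59.48 rad/s, so T = P/ω = 36.5×10³ / 59.48 = 613.6 N·m.
J_AB = π(0.0653)⁴/32 = 1.79×10^-6 m⁴; J_BC = π(0.0468)⁴/32 = 4.71×10^-7 m⁴; J_CD = π(0.0231)⁴/32 = 2.80×10^-8 m⁴; J_DE = π(0.0325)⁴/32 = 1.10×10^-7 m⁴.
θ = (T/G)·Σ L_i/J_i = (613.6/38.1×10⁹)·(0.638/1.79×10^-6 + 0.264/4.71×10^-7 + 0.261/2.80×10^-8 + 0.244/1.10×10^-7) = 0.2010 rad.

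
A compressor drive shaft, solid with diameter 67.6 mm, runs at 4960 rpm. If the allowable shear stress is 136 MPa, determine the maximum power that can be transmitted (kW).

J = πd⁴/32 = π(0.0676)⁴/32 = 2.050×10^-6 m⁴.
T_max = τ_allow·J/r = 1.36×10^8 × 2.050×10^-6 / 0.0338 = 8249 N·m.
ω = 2π·4960/60 = 519.4 rad/s, so P_max = T_max·ω = 4.285×10^6 W.

4280 kW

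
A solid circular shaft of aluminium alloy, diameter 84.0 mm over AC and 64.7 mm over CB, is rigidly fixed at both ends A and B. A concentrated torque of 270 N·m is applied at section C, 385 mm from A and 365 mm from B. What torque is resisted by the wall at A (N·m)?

197 N·m

Compatibility: T_A·a/J_AC = T_B·b/J_CB with T_A + T_B = T₀.
J_AC = 4.89×10^-6 m⁴, J_CB = 1.72×10^-6 m⁴, so T_A = T₀·(J_AC/a)/((J_AC/a)+(J_CB/b)) = 196.9 N·m, T_B = 73.10 N·m.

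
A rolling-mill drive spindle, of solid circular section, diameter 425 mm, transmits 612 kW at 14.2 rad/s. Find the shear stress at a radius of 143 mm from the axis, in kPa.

ω = 14.2 rad/s, so T = P/ω = 612×10³ / 14.20 = 43100 N·m.
J = πd⁴/32 = π(0.425)⁴/32 = 3.203×10^-3 m⁴.
Shear stress varies linearly with radius: τ = T·r/J = 43100 × 0.143 / 3.203×10^-3 = 1.924×10^6 Pa.

1920 kPa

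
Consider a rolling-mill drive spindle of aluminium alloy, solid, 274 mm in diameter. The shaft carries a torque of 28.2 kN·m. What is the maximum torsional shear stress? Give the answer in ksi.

1.01 ksi

J = πd⁴/32 = π(0.274)⁴/32 = 5.534×10^-4 m⁴.
τ_max = T·r/J = 28200 × 0.137 / 5.534×10^-4 = 6.982×10^6 Pa.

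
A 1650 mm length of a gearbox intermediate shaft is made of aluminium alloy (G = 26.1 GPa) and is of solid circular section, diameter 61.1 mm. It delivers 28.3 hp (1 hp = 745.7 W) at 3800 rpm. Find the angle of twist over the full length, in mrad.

ω = 2π·3800/60 = 397.9 rad/s, so T = P/ω = 28.3×745.7 / 397.9 = 53.03 N·m.
J = πd⁴/32 = π(0.0611)⁴/32 = 1.368×10^-6 m⁴.
θ = T·L/(G·J) = 53.03 × 1.65 / (26.1×10⁹ × 1.368×10^-6) = 2.450×10^-3 rad.

2.45 mrad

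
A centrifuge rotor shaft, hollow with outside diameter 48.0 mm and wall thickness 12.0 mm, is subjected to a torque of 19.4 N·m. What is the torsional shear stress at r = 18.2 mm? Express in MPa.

0.723 MPa

J = π(d_o⁴ − d_i⁴)/32 = π(0.0480⁴ − 0.0240⁴)/32 = 4.886×10^-7 m⁴.
Shear stress varies linearly with radius: τ = T·r/J = 19.40 × 0.0182 / 4.886×10^-7 = 7.227×10^5 Pa.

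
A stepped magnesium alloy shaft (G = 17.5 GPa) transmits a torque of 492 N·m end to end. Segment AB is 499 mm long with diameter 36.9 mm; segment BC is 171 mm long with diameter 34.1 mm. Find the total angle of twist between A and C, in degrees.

J_AB = π(0.0369)⁴/32 = 1.82×10^-7 m⁴; J_BC = π(0.0341)⁴/32 = 1.33×10^-7 m⁴.
θ = (T/G)·Σ L_i/J_i = (492.0/17.5×10⁹)·(0.499/1.82×10^-7 + 0.171/1.33×10^-7) = 0.1133 rad.

6.49°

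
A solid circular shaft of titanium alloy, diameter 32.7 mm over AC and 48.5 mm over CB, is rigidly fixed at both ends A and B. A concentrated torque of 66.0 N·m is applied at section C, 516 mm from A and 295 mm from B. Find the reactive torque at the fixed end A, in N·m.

6.97 N·m

Compatibility: T_A·a/J_AC = T_B·b/J_CB with T_A + T_B = T₀.
J_AC = 1.12×10^-7 m⁴, J_CB = 5.43×10^-7 m⁴, so T_A = T₀·(J_AC/a)/((J_AC/a)+(J_CB/b)) = 6.973 N·m, T_B = 59.03 N·m.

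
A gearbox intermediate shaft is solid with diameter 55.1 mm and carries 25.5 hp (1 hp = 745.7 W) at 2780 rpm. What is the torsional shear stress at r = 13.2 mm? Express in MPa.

0.953 MPa

ω = 2π·2780/60 = 291.1 rad/s, so T = P/ω = 25.5×745.7 / 291.1 = 65.32 N·m.
J = πd⁴/32 = π(0.0551)⁴/32 = 9.049×10^-7 m⁴.
Shear stress varies linearly with radius: τ = T·r/J = 65.32 × 0.0132 / 9.049×10^-7 = 9.528×10^5 Pa.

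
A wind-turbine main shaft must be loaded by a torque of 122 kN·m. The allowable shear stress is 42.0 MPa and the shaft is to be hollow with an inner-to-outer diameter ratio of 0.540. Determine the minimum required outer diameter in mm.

For a hollow shaft with d_i/d_o = 0.540: τ_max = 16T/(π d_o³ (1−k⁴)), so d_o = [16T/(π τ_allow (1−k⁴))]^(1/3) = [16·122000/(π·4.20×10^7·0.9150)]^(1/3) = 0.2529 m.

253 mm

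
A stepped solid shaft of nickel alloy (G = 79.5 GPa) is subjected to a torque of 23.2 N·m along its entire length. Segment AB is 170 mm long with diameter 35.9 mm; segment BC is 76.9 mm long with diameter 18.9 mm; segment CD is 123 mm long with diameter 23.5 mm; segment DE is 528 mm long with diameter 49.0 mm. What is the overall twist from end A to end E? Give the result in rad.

J_AB = π(0.0359)⁴/32 = 1.63×10^-7 m⁴; J_BC = π(0.0189)⁴/32 = 1.25×10^-8 m⁴; J_CD = π(0.0235)⁴/32 = 2.99×10^-8 m⁴; J_DE = π(0.0490)⁴/32 = 5.66×10^-7 m⁴.
θ = (T/G)·Σ L_i/J_i = (23.20/79.5×10⁹)·(0.170/1.63×10^-7 + 0.0769/1.25×10^-8 + 0.123/2.99×10^-8 + 0.528/5.66×10^-7) = 3.567×10^-3 rad.

0.00357 rad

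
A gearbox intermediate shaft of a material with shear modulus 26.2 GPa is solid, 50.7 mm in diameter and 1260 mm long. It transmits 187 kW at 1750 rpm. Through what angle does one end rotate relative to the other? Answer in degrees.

4.33°

ω = 2π·1750/60 = 183.3 rad/s, so T = P/ω = 187×10³ / 183.3 = 1020 N·m.
J = πd⁴/32 = π(0.0507)⁴/32 = 6.487×10^-7 m⁴.
θ = T·L/(G·J) = 1020 × 1.26 / (26.2×10⁹ × 6.487×10^-7) = 0.07565 rad.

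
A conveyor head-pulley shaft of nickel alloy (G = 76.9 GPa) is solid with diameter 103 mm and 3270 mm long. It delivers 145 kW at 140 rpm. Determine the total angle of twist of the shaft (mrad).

38.1 mrad

ω = 2π·140/60 = 14.66 rad/s, so T = P/ω = 145×10³ / 14.66 = 9890 N·m.
J = πd⁴/32 = π(0.103)⁴/32 = 1.105×10^-5 m⁴.
θ = T·L/(G·J) = 9890 × 3.27 / (76.9×10⁹ × 1.105×10^-5) = 0.03806 rad.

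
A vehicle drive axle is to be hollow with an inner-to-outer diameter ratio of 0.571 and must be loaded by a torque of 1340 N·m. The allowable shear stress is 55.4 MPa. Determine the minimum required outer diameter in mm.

51.7 mm

For a hollow shaft with d_i/d_o = 0.571: τ_max = 16T/(π d_o³ (1−k⁴)), so d_o = [16T/(π τ_allow (1−k⁴))]^(1/3) = [16·1340/(π·5.54×10^7·0.8937)]^(1/3) = 0.05166 m.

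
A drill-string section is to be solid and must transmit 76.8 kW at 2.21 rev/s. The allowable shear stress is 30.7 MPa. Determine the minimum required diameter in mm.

ω = 2π·2.21 = 13.89 rad/s, so T = P/ω = 76.8×10³ / 13.89 = 5531 N·m.
For a solid shaft τ_max = 16T/(πd³), so d = (16T/(π τ_allow))^(1/3) = (16·5531/(π·3.07×10^7))^(1/3) = 0.09717 m.

97.2 mm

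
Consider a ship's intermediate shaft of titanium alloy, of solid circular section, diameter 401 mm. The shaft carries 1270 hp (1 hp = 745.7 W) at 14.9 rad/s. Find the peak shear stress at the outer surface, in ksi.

ω = 14.9 rad/s, so T = P/ω = 1270×745.7 / 14.90 = 63560 N·m.
J = πd⁴/32 = π(0.401)⁴/32 = 2.539×10^-3 m⁴.
τ_max = T·r/J = 63560 × 0.201 / 2.539×10^-3 = 5.020×10^6 Pa.

0.728 ksi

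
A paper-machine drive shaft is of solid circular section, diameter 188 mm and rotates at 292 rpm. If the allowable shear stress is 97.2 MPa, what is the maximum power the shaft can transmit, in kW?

J = πd⁴/32 = π(0.188)⁴/32 = 1.226×10^-4 m⁴.
T_max = τ_allow·J/r = 9.72×10^7 × 1.226×10^-4 / 0.0940 = 126800 N·m.
ω = 2π·292/60 = 30.58 rad/s, so P_max = T_max·ω = 3.878×10^6 W.

3880 kW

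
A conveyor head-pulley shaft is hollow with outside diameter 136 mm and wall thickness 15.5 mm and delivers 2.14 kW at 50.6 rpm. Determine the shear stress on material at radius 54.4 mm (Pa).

ω = 2π·50.6/60 = 5.299 rad/s, so T = P/ω = 2.14×10³ / 5.299 = 403.9 N·m.
J = π(d_o⁴ − d_i⁴)/32 = π(0.136⁴ − 0.105⁴)/32 = 2.165×10^-5 m⁴.
Shear stress varies linearly with radius: τ = T·r/J = 403.9 × 0.0544 / 2.165×10^-5 = 1.015×10^6 Pa.

1.01e6 Pa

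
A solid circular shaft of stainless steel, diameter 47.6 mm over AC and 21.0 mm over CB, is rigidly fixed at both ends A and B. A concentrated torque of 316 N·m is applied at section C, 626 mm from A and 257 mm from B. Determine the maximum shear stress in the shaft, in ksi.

Compatibility: T_A·a/J_AC = T_B·b/J_CB with T_A + T_B = T₀.
J_AC = 5.04×10^-7 m⁴, J_CB = 1.91×10^-8 m⁴, so T_A = T₀·(J_AC/a)/((J_AC/a)+(J_CB/b)) = 289.3 N·m, T_B = 26.70 N·m.
τ in each portion: τ_AC = 1.37×10^7 Pa, τ_CB = 1.47×10^7 Pa; maximum is in CB.
τ_max = T_CB·r/J = 26.70·0.0105/1.91×10^-8 = 1.468×10^7 Pa.

2.13 ksi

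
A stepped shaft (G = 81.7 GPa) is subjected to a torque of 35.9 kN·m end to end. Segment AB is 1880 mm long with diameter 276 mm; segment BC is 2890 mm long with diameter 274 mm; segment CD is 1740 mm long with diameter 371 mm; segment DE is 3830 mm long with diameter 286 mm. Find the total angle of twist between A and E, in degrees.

0.385°

J_AB = π(0.276)⁴/32 = 5.70×10^-4 m⁴; J_BC = π(0.274)⁴/32 = 5.53×10^-4 m⁴; J_CD = π(0.371)⁴/32 = 1.86×10^-3 m⁴; J_DE = π(0.286)⁴/32 = 6.57×10^-4 m⁴.
θ = (T/G)·Σ L_i/J_i = (35900/81.7×10⁹)·(1.88/5.70×10^-4 + 2.89/5.53×10^-4 + 1.74/1.86×10^-3 + 3.83/6.57×10^-4) = 6.718×10^-3 rad.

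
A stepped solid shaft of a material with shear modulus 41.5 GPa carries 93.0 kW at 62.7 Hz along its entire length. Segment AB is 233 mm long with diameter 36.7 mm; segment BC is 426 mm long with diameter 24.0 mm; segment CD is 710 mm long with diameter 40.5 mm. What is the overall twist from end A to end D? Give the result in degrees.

5.57°

ω = 2π·62.7 = 394.0 rad/s, so T = P/ω = 93.0×10³ / 394.0 = 236.1 N·m.
J_AB = π(0.0367)⁴/32 = 1.78×10^-7 m⁴; J_BC = π(0.0240)⁴/32 = 3.26×10^-8 m⁴; J_CD = π(0.0405)⁴/32 = 2.64×10^-7 m⁴.
θ = (T/G)·Σ L_i/J_i = (236.1/41.5×10⁹)·(0.233/1.78×10^-7 + 0.426/3.26×10^-8 + 0.710/2.64×10^-7) = 0.09713 rad.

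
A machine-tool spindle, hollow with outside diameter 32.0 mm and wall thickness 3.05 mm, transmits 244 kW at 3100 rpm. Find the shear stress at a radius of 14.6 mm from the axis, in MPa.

187 MPa

ω = 2π·3100/60 = 324.6 rad/s, so T = P/ω = 244×10³ / 324.6 = 751.6 N·m.
J = π(d_o⁴ − d_i⁴)/32 = π(0.0320⁴ − 0.0259⁴)/32 = 5.877×10^-8 m⁴.
Shear stress varies linearly with radius: τ = T·r/J = 751.6 × 0.0146 / 5.877×10^-8 = 1.867×10^8 Pa.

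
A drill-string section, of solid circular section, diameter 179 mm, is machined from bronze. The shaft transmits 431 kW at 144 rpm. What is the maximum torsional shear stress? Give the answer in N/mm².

25.4 N/mm²

ω = 2π·144/60 = 15.08 rad/s, so T = P/ω = 431×10³ / 15.08 = 28580 N·m.
J = πd⁴/32 = π(0.179)⁴/32 = 1.008×10^-4 m⁴.
τ_max = T·r/J = 28580 × 0.0895 / 1.008×10^-4 = 2.538×10^7 Pa.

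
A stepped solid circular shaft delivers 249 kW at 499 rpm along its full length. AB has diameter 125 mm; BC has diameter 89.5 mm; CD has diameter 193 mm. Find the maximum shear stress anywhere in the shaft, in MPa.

33.9 MPa

ω = 2π·499/60 = 52.26 rad/s, so T = P/ω = 249×10³ / 52.26 = 4765 N·m.
Under the same torque, τ_max = 16T/(πd³) is largest where d is smallest — segment BC (d = 89.5 mm).
τ_max = 16·4765/(π·(0.0895)³) = 3.385×10^7 Pa.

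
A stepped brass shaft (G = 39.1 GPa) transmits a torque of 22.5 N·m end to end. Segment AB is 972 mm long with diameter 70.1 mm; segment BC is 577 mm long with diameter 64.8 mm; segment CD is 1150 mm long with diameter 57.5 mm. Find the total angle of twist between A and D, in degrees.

0.0598°

J_AB = π(0.0701)⁴/32 = 2.37×10^-6 m⁴; J_BC = π(0.0648)⁴/32 = 1.73×10^-6 m⁴; J_CD = π(0.0575)⁴/32 = 1.07×10^-6 m⁴.
θ = (T/G)·Σ L_i/J_i = (22.50/39.1×10⁹)·(0.972/2.37×10^-6 + 0.577/1.73×10^-6 + 1.15/1.07×10^-6) = 1.044×10^-3 rad.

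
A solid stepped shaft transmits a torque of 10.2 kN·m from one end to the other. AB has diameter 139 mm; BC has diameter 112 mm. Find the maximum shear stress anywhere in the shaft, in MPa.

37.0 MPa

Under the same torque, τ_max = 16T/(πd³) is largest where d is smallest — segment BC (d = 112 mm).
τ_max = 16·10200/(π·(0.112)³) = 3.698×10^7 Pa.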